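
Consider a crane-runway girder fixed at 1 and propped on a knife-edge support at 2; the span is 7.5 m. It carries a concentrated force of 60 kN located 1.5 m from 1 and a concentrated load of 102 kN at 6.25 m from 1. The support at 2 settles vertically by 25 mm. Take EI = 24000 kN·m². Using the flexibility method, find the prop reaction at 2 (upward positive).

R_2 = 75.83 kN

Choose R_2 as the redundant. The primary structure is the cantilever fixed at 1.
Free-end deflection of the primary structure under the applied loading (downward +):
  point load 60 at a = 1.5: Pa²(3L − a)/(6EI) = 472.5/EI
  point load 102 at a = 6.25: Pa²(3L − a)/(6EI) = 10791/EI
  δ_0 = 11264/EI
Tip deflection under a unit load at 2: L³/(3EI) = 140.6/EI.
With EI = 24000 kN·m²: δ_0 = 0.46931 m and δ_{22} = 0.005859 m/kN.
Compatibility — the beam at 2 must follow the support down by 0.025 m: δ_0 − R_2·δ_{22} = 0.025, so R_2 = (0.46931 − 0.025)/0.005859 = 75.83 kN.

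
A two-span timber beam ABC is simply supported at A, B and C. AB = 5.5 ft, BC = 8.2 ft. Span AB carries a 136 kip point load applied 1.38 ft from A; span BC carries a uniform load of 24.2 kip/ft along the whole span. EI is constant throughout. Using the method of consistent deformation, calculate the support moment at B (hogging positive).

M_B = 157 kip·ft

Insert a hinge at B; M_B is the redundant, and each span becomes simply supported.
Discontinuity in slope at B on the released structure — sum the simple-span end rotations:
  span AB: point load 136 at a = 1.38: Pab(L + a)/(6LEI) = 161.2/EI
  span BC: UDL 24.2: wL³/(24EI) = 556/EI
  relative rotation θ_0 = (161.2 + 556)/EI = 717.2/EI
A unit hogging moment at B produces rotation L₁/(3EI) + L₂/(3EI) = 4.567/EI.
Compatibility: M_B·(L₁+L₂)/(3EI) = θ_0, giving M_B = 157 kip·ft (hogging).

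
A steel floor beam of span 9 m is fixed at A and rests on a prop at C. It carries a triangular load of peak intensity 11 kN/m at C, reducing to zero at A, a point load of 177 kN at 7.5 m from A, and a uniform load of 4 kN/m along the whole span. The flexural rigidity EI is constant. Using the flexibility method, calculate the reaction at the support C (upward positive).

Remove the prop at C; the released (primary) structure is a cantilever built in at A.
Primary-structure tip deflection at C by superposition:
  triangular load, peak 11 at the free end: 11w₀L⁴/(120EI) = 6616/EI
  point load 177 at a = 7.5: Pa²(3L − a)/(6EI) = 32358/EI
  UDL 4: wL⁴/(8EI) = 3280/EI
  δ_0 = 42254/EI
Flexibility coefficient — unit upward force at C: δ_{CC} = L³/(3EI) = 243/EI.
Compatibility at C: δ_0 − R_C·δ_{CC} = 0, so R_C = 42254/243 = 173.9 kN.

R_C = 173.9 kN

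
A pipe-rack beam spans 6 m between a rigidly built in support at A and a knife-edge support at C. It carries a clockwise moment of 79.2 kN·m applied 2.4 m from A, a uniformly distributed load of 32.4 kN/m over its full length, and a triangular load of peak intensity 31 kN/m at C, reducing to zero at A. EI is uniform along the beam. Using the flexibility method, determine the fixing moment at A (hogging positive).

Choose R_C as the redundant. The primary structure is the cantilever fixed at A.
Deflection at C on the released cantilever, summing each load's contribution:
  clockwise couple 79.2 at a = 2.4: M₀a(2L − a)/(2EI) = 912.4/EI
  UDL 32.4: wL⁴/(8EI) = 5249/EI
  triangular load, peak 31 at the free end: 11w₀L⁴/(120EI) = 3683/EI
  δ_0 = 9844/EI
Flexibility coefficient — unit upward force at C: δ_{CC} = L³/(3EI) = 72/EI.
Compatibility at C: δ_0 − R_C·δ_{CC} = 0, so R_C = 9844/72 = 136.7 kN.
Moment equilibrium about A: M_A = Σ(load moments about A) − R_C·L = 1034 − 136.7×6 = 214.1 kN·m.

M_A = 214.1 kN·m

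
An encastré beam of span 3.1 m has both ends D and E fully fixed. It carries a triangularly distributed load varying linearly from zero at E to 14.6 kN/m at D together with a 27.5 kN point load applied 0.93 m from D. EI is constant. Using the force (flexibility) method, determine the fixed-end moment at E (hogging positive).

Take the two fixed-end moments M_D, M_E as redundants; the released structure is the simple span DE.
Simple-span end rotations at D and E under the given loads:
  at D: triangular load, peak 14.6: w₀L³/(45EI) = 9.666/EI
  at E: triangular load, peak 14.6: 7w₀L³/(360EI) = 8.457/EI
  at D: point load 27.5 at a = 0.93: Pab(L + b)/(6LEI) = 15.72/EI
  at E: point load 27.5 at a = 0.93: Pab(L + a)/(6LEI) = 12.02/EI
  θ_D0 = 25.39/EI,  θ_E0 = 20.48/EI
Flexibility coefficients: a unit moment at one end gives L/(3EI) there and L/(6EI) at the far end, so f₁₁ = f₂₂ = 1.033/EI and f₁₂ = f₂₁ = 0.5167/EI.
Compatibility — zero rotation at each built-in end:
  1.033 M_D + 0.5167 M_E = 25.39
  0.5167 M_D + 1.033 M_E = 20.48
Solving the pair gives M_D = 19.55 kN·m and M_E = 10.05 kN·m (hogging).

M_E = 10.05 kN·m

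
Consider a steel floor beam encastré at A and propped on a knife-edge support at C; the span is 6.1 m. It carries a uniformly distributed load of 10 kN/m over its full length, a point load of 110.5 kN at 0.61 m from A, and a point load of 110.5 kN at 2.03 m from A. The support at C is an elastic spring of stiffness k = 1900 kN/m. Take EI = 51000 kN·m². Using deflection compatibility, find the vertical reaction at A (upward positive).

R_A = 251.9 kN

Remove the prop at C; the released (primary) structure is a cantilever built in at A.
Downward deflection at the released point C due to the loads:
  UDL 10: wL⁴/(8EI) = 1731/EI
  point load 110.5 at a = 0.61: Pa²(3L − a)/(6EI) = 121.2/EI
  point load 110.5 at a = 2.03: Pa²(3L − a)/(6EI) = 1235/EI
  δ_0 = 3087/EI
Flexibility coefficient — unit upward force at C: δ_{CC} = L³/(3EI) = 75.66/EI.
With EI = 51000 kN·m²: δ_0 = 0.060524 m and δ_{CC} = 0.001484 m/kN.
Compatibility — the spring shortens by R_C/k under the reaction it provides: δ_0 − R_C·δ_{CC} = R_C/k. With 1/k = 0.000526 m/kN, R_C = δ_0 / (δ_{CC} + 1/k) = 0.060524 / (0.001484 + 0.000526) = 30.11 kN.
Vertical equilibrium: R_A = ΣP − R_C = 282 − 30.11 = 251.9 kN.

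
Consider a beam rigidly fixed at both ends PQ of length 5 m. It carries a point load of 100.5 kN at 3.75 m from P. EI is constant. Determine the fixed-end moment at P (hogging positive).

M_P = 23.55 kN·m

Release both end moments; the primary structure is a simply-supported span PQ with redundants M_P and M_Q.
Simple-span end rotations at P and Q under the given loads:
  at P: point load 100.5 at a = 3.75: Pab(L + b)/(6LEI) = 98.14/EI
  at Q: point load 100.5 at a = 3.75: Pab(L + a)/(6LEI) = 137.4/EI
  θ_P0 = 98.14/EI,  θ_Q0 = 137.4/EI
Flexibility coefficients: a unit moment at one end gives L/(3EI) there and L/(6EI) at the far end, so f₁₁ = f₂₂ = 1.667/EI and f₁₂ = f₂₁ = 0.8333/EI.
Compatibility — zero rotation at each built-in end:
  1.667 M_P + 0.8333 M_Q = 98.14
  0.8333 M_P + 1.667 M_Q = 137.4
Solving the pair gives M_P = 23.55 kN·m and M_Q = 70.66 kN·m (hogging).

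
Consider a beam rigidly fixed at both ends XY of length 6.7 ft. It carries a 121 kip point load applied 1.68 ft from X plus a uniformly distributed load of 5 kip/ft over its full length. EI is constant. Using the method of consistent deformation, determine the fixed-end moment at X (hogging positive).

Take the two fixed-end moments M_X, M_Y as redundants; the released structure is the simple span XY.
On the primary (simply-supported) span, the end slopes from the loading are:
  at X: point load 121 at a = 1.68: Pab(L + b)/(6LEI) = 297.5/EI
  at Y: point load 121 at a = 1.68: Pab(L + a)/(6LEI) = 212.7/EI
  at X: UDL 5: wL³/(24EI) = 62.66/EI
  at Y: UDL 5: wL³/(24EI) = 62.66/EI
  θ_X0 = 360.2/EI,  θ_Y0 = 275.4/EI
Flexibility coefficients: a unit moment at one end gives L/(3EI) there and L/(6EI) at the far end, so f₁₁ = f₂₂ = 2.233/EI and f₁₂ = f₂₁ = 1.117/EI.
Compatibility — zero rotation at each built-in end:
  2.233 M_X + 1.117 M_Y = 360.2
  1.117 M_X + 2.233 M_Y = 275.4
Solving the pair gives M_X = 132.8 kip·ft and M_Y = 56.89 kip·ft (hogging).

M_X = 132.8 kip·ft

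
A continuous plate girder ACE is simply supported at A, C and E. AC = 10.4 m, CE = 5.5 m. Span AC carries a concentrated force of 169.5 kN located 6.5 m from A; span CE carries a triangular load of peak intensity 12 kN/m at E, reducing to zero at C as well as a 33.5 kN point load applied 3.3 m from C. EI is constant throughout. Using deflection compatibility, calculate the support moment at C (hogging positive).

Release continuity at C by inserting a hinge; the redundant is the internal moment M_C. The primary structure is two simply-supported spans AC and CE.
Rotations at C on the released spans (each span's end-slope, ×1/EI):
  span AC: point load 169.5 at a = 6.5: Pab(L + a)/(6LEI) = 1164/EI
  span CE: triangular load, peak 12: 7w₀L³/(360EI) = 38.82/EI
  span CE: point load 33.5 at a = 3.3: Pab(L + b)/(6LEI) = 56.75/EI
  relative rotation θ_0 = (1164 + 95.57)/EI = 1259/EI
A unit hogging moment at C produces rotation L₁/(3EI) + L₂/(3EI) = 5.3/EI.
Compatibility: M_C·(L₁+L₂)/(3EI) = θ_0, giving M_C = 237.6 kN·m (hogging).

M_C = 237.6 kN·m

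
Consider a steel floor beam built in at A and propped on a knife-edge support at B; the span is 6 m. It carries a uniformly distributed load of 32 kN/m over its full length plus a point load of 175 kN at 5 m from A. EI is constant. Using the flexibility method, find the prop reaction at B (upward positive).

R_B = 203.7 kN

Remove the prop at B; the released (primary) structure is a cantilever built in at A.
Deflection at B on the released cantilever, summing each load's contribution:
  UDL 32: wL⁴/(8EI) = 5184/EI
  point load 175 at a = 5: Pa²(3L − a)/(6EI) = 9479/EI
  δ_0 = 14663/EI
Flexibility coefficient — unit upward force at B: δ_{BB} = L³/(3EI) = 72/EI.
Compatibility at B: δ_0 − R_B·δ_{BB} = 0, so R_B = 14663/72 = 203.7 kN.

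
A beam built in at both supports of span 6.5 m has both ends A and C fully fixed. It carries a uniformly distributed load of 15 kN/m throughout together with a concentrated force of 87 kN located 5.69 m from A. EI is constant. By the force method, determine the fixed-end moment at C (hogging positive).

M_C = 106.8 kN·m

Release both end moments; the primary structure is a simply-supported span AC with redundants M_A and M_C.
Simple-span end rotations at A and C under the given loads:
  at A: UDL 15: wL³/(24EI) = 171.6/EI
  at C: UDL 15: wL³/(24EI) = 171.6/EI
  at A: point load 87 at a = 5.69: Pab(L + b)/(6LEI) = 75.16/EI
  at C: point load 87 at a = 5.69: Pab(L + a)/(6LEI) = 125.3/EI
  θ_A0 = 246.8/EI,  θ_C0 = 297/EI
Flexibility coefficients: a unit moment at one end gives L/(3EI) there and L/(6EI) at the far end, so f₁₁ = f₂₂ = 2.167/EI and f₁₂ = f₂₁ = 1.083/EI.
Compatibility — zero rotation at each built-in end:
  2.167 M_A + 1.083 M_C = 246.8
  1.083 M_A + 2.167 M_C = 297
Solving the pair gives M_A = 60.5 kN·m and M_C = 106.8 kN·m (hogging).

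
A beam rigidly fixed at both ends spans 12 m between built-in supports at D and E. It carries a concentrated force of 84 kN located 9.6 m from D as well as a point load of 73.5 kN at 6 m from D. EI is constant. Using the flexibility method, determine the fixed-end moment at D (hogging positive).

M_D = 142.5 kN·m

Take the two fixed-end moments M_D, M_E as redundants; the released structure is the simple span DE.
Simple-span end rotations at D and E under the given loads:
  at D: point load 84 at a = 9.6: Pab(L + b)/(6LEI) = 387.1/EI
  at E: point load 84 at a = 9.6: Pab(L + a)/(6LEI) = 580.6/EI
  at D: point load 73.5 at a = 6: Pab(L + b)/(6LEI) = 661.5/EI
  at E: point load 73.5 at a = 6: Pab(L + a)/(6LEI) = 661.5/EI
  θ_D0 = 1049/EI,  θ_E0 = 1242/EI
Flexibility coefficients: a unit moment at one end gives L/(3EI) there and L/(6EI) at the far end, so f₁₁ = f₂₂ = 4/EI and f₁₂ = f₂₁ = 2/EI.
Compatibility — zero rotation at each built-in end:
  4 M_D + 2 M_E = 1049
  2 M_D + 4 M_E = 1242
Solving the pair gives M_D = 142.5 kN·m and M_E = 239.3 kN·m (hogging).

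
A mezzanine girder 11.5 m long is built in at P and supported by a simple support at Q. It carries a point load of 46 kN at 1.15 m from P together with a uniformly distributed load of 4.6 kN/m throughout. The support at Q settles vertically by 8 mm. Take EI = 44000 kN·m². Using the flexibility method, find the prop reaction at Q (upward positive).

Release the roller at Q. Primary structure: cantilever fixed at P.
Downward deflection at the released point Q due to the loads:
  point load 46 at a = 1.15: Pa²(3L − a)/(6EI) = 338.1/EI
  UDL 4.6: wL⁴/(8EI) = 10057/EI
  δ_0 = 10395/EI
Tip deflection under a unit load at Q: L³/(3EI) = 507/EI.
With EI = 44000 kN·m²: δ_0 = 0.23625 m and δ_{QQ} = 0.011522 m/kN.
Compatibility — the beam at Q must follow the support down by 0.008 m: δ_0 − R_Q·δ_{QQ} = 0.008, so R_Q = (0.23625 − 0.008)/0.011522 = 19.81 kN.

R_Q = 19.81 kN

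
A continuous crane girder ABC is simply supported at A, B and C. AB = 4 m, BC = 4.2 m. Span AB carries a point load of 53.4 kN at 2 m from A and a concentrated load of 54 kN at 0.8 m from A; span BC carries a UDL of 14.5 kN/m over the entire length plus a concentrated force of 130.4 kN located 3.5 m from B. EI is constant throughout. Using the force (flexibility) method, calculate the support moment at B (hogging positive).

Insert a hinge at B; M_B is the redundant, and each span becomes simply supported.
Rotations at B on the released spans (each span's end-slope, ×1/EI):
  span AB: point load 53.4 at a = 2: Pab(L + a)/(6LEI) = 53.4/EI
  span AB: point load 54 at a = 0.8: Pab(L + a)/(6LEI) = 27.65/EI
  span BC: UDL 14.5: wL³/(24EI) = 44.76/EI
  span BC: point load 130.4 at a = 3.5: Pab(L + b)/(6LEI) = 62.12/EI
  relative rotation θ_0 = (81.05 + 106.9)/EI = 187.9/EI
A unit hogging moment at B produces rotation L₁/(3EI) + L₂/(3EI) = 2.733/EI.
Slope continuity at B: θ_0 = M_B·2.733/EI, so M_B = 187.9/2.733 = 68.76 kN·m (hogging).

M_B = 68.76 kN·m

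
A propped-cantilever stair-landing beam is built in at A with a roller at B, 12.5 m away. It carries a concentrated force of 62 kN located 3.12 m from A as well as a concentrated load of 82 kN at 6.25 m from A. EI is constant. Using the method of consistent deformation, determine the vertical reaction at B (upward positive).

R_B = 30.94 kN

Choose R_B as the redundant. The primary structure is the cantilever fixed at A.
Downward deflection at the released point B due to the loads:
  point load 62 at a = 3.12: Pa²(3L − a)/(6EI) = 3458/EI
  point load 82 at a = 6.25: Pa²(3L − a)/(6EI) = 16683/EI
  δ_0 = 20141/EI
Flexibility coefficient — unit upward force at B: δ_{BB} = L³/(3EI) = 651/EI.
Compatibility at B: δ_0 − R_B·δ_{BB} = 0, so R_B = 20141/651 = 30.94 kN.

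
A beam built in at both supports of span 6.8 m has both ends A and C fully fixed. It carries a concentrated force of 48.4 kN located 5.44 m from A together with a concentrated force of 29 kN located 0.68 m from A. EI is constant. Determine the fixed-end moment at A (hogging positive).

Take the two fixed-end moments M_A, M_C as redundants; the released structure is the simple span AC.
Simple-span end rotations at A and C under the given loads:
  at A: point load 48.4 at a = 5.44: Pab(L + b)/(6LEI) = 71.62/EI
  at C: point load 48.4 at a = 5.44: Pab(L + a)/(6LEI) = 107.4/EI
  at A: point load 29 at a = 0.68: Pab(L + b)/(6LEI) = 38.22/EI
  at C: point load 29 at a = 0.68: Pab(L + a)/(6LEI) = 22.13/EI
  θ_A0 = 109.8/EI,  θ_C0 = 129.6/EI
Flexibility coefficients: a unit moment at one end gives L/(3EI) there and L/(6EI) at the far end, so f₁₁ = f₂₂ = 2.267/EI and f₁₂ = f₂₁ = 1.133/EI.
Compatibility — zero rotation at each built-in end:
  2.267 M_A + 1.133 M_C = 109.8
  1.133 M_A + 2.267 M_C = 129.6
Solving the pair gives M_A = 26.51 kN·m and M_C = 43.9 kN·m (hogging).

M_A = 26.51 kN·m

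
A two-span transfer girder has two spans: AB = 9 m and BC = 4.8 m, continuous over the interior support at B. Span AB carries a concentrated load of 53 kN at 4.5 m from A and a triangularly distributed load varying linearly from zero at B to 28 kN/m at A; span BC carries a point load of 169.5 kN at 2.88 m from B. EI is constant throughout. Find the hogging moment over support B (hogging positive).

Release continuity at B by inserting a hinge; the redundant is the internal moment M_B. The primary structure is two simply-supported spans AB and BC.
Rotations at B on the released spans (each span's end-slope, ×1/EI):
  span AB: point load 53 at a = 4.5: Pab(L + a)/(6LEI) = 268.3/EI
  span AB: triangular load, peak 28: 7w₀L³/(360EI) = 396.9/EI
  span BC: point load 169.5 at a = 2.88: Pab(L + b)/(6LEI) = 218.7/EI
  relative rotation θ_0 = (665.2 + 218.7)/EI = 883.9/EI
A unit hogging moment at B produces rotation L₁/(3EI) + L₂/(3EI) = 4.6/EI.
Compatibility: M_B·(L₁+L₂)/(3EI) = θ_0, giving M_B = 192.2 kN·m (hogging).

M_B = 192.2 kN·m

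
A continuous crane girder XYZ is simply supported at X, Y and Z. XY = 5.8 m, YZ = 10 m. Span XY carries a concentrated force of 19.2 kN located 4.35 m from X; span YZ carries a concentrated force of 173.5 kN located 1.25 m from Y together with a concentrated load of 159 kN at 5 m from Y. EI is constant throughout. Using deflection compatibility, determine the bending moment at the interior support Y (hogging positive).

Insert a hinge at Y; M_Y is the redundant, and each span becomes simply supported.
Discontinuity in slope at Y on the released structure — sum the simple-span end rotations:
  span XY: point load 19.2 at a = 4.35: Pab(L + a)/(6LEI) = 35.32/EI
  span YZ: point load 173.5 at a = 1.25: Pab(L + b)/(6LEI) = 593/EI
  span YZ: point load 159 at a = 5: Pab(L + b)/(6LEI) = 993.8/EI
  relative rotation θ_0 = (35.32 + 1587)/EI = 1622/EI
A unit hogging moment at Y produces rotation L₁/(3EI) + L₂/(3EI) = 5.267/EI.
Compatibility: M_Y·(L₁+L₂)/(3EI) = θ_0, giving M_Y = 308 kN·m (hogging).

M_Y = 308 kN·m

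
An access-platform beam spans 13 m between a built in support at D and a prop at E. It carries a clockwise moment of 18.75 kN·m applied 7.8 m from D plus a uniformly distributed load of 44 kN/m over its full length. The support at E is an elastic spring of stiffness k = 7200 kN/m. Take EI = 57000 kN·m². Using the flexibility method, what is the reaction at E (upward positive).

R_E = 214 kN

Release the roller at E. Primary structure: cantilever fixed at D.
Free-end deflection of the primary structure under the applied loading (downward +):
  clockwise couple 18.75 at a = 7.8: M₀a(2L − a)/(2EI) = 1331/EI
  UDL 44: wL⁴/(8EI) = 157086/EI
  δ_0 = 158416/EI
Tip deflection under a unit load at E: L³/(3EI) = 732.3/EI.
With EI = 57000 kN·m²: δ_0 = 2.7792 m and δ_{EE} = 0.012848 m/kN.
Compatibility — the spring shortens by R_E/k under the reaction it provides: δ_0 − R_E·δ_{EE} = R_E/k. With 1/k = 0.000139 m/kN, R_E = δ_0 / (δ_{EE} + 1/k) = 2.7792 / (0.012848 + 0.000139) = 214 kN.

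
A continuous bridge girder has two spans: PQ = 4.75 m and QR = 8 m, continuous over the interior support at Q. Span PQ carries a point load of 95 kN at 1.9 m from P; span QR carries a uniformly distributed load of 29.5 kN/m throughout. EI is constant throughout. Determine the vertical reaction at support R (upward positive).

R_R = 95.96 kN

Release continuity at Q by inserting a hinge; the redundant is the internal moment M_Q. The primary structure is two simply-supported spans PQ and QR.
Rotations at Q on the released spans (each span's end-slope, ×1/EI):
  span PQ: point load 95 at a = 1.9: Pab(L + a)/(6LEI) = 120/EI
  span QR: UDL 29.5: wL³/(24EI) = 629.3/EI
  relative rotation θ_0 = (120 + 629.3)/EI = 749.4/EI
A unit hogging moment at Q produces rotation L₁/(3EI) + L₂/(3EI) = 4.25/EI.
Compatibility: M_Q·(L₁+L₂)/(3EI) = θ_0, giving M_Q = 176.3 kN·m (hogging).
Span QR, ΣM about R: R_Q^{QR}·8 = 944 + 176.3, so R_Q^{QR} = 140 kN and R_R = 236 − 140 = 95.96 kN.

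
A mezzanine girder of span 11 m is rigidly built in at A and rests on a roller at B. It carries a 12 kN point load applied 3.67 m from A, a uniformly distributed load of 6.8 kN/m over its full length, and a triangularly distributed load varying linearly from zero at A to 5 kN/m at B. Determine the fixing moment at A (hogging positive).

M_A = 162.6 kN·m

Remove the prop at B; the released (primary) structure is a cantilever built in at A.
Free-end deflection of the primary structure under the applied loading (downward +):
  point load 12 at a = 3.67: Pa²(3L − a)/(6EI) = 790.1/EI
  UDL 6.8: wL⁴/(8EI) = 12445/EI
  triangular load, peak 5 at the free end: 11w₀L⁴/(120EI) = 6710/EI
  δ_0 = 19945/EI
Flexibility coefficient — unit upward force at B: δ_{BB} = L³/(3EI) = 443.7/EI.
The prop prevents deflection at B: R_B = δ_0/δ_{BB} = 19945/443.7 = 44.96 kN.
Moment equilibrium about A: M_A = Σ(load moments about A) − R_B·L = 657.1 − 44.96×11 = 162.6 kN·m.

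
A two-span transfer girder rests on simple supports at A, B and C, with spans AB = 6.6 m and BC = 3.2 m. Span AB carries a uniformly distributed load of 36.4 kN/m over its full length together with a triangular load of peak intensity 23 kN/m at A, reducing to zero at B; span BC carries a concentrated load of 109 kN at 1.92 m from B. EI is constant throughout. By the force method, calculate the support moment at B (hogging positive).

Release continuity at B by inserting a hinge; the redundant is the internal moment M_B. The primary structure is two simply-supported spans AB and BC.
Discontinuity in slope at B on the released structure — sum the simple-span end rotations:
  span AB: UDL 36.4: wL³/(24EI) = 436/EI
  span AB: triangular load, peak 23: 7w₀L³/(360EI) = 128.6/EI
  span BC: point load 109 at a = 1.92: Pab(L + b)/(6LEI) = 62.5/EI
  relative rotation θ_0 = (564.6 + 62.5)/EI = 627.1/EI
A unit hogging moment at B produces rotation L₁/(3EI) + L₂/(3EI) = 3.267/EI.
Compatibility: M_B·(L₁+L₂)/(3EI) = θ_0, giving M_B = 192 kN·m (hogging).

M_B = 192 kN·m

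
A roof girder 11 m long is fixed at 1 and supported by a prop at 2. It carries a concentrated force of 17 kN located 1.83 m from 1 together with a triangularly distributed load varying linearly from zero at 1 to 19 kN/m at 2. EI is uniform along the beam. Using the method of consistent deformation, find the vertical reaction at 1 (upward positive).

Release the roller at 2. Primary structure: cantilever fixed at 1.
Free-end deflection of the primary structure under the applied loading (downward +):
  point load 17 at a = 1.83: Pa²(3L − a)/(6EI) = 295.8/EI
  triangular load, peak 19 at the free end: 11w₀L⁴/(120EI) = 25500/EI
  δ_0 = 25795/EI
Flexibility coefficient — unit upward force at 2: δ_{22} = L³/(3EI) = 443.7/EI.
Compatibility at 2: δ_0 − R_2·δ_{22} = 0, so R_2 = 25795/443.7 = 58.14 kN.
Vertical equilibrium: R_1 = ΣP − R_2 = 121.5 − 58.14 = 63.36 kN.

R_1 = 63.36 kN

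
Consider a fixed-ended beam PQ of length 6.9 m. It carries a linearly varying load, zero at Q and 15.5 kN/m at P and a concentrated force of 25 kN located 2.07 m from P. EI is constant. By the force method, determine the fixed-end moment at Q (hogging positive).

Take the two fixed-end moments M_P, M_Q as redundants; the released structure is the simple span PQ.
On the primary (simply-supported) span, the end slopes from the loading are:
  at P: triangular load, peak 15.5: w₀L³/(45EI) = 113.2/EI
  at Q: triangular load, peak 15.5: 7w₀L³/(360EI) = 99.01/EI
  at P: point load 25 at a = 2.07: Pab(L + b)/(6LEI) = 70.82/EI
  at Q: point load 25 at a = 2.07: Pab(L + a)/(6LEI) = 54.16/EI
  θ_P0 = 184/EI,  θ_Q0 = 153.2/EI
Flexibility coefficients: a unit moment at one end gives L/(3EI) there and L/(6EI) at the far end, so f₁₁ = f₂₂ = 2.3/EI and f₁₂ = f₂₁ = 1.15/EI.
Compatibility — zero rotation at each built-in end:
  2.3 M_P + 1.15 M_Q = 184
  1.15 M_P + 2.3 M_Q = 153.2
Solving the pair gives M_P = 62.26 kN·m and M_Q = 35.47 kN·m (hogging).

M_Q = 35.47 kN·m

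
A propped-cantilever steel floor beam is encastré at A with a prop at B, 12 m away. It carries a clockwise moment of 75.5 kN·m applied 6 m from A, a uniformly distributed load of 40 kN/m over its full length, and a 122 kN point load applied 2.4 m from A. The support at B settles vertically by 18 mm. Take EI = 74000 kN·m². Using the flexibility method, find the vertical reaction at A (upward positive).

R_A = 410.4 kN

Take the reaction at B as the redundant and release it; the primary structure is a cantilever fixed at A.
Primary-structure tip deflection at B by superposition:
  clockwise couple 75.5 at a = 6: M₀a(2L − a)/(2EI) = 4077/EI
  UDL 40: wL⁴/(8EI) = 103680/EI
  point load 122 at a = 2.4: Pa²(3L − a)/(6EI) = 3935/EI
  δ_0 = 111692/EI
Tip deflection under a unit load at B: L³/(3EI) = 576/EI.
With EI = 74000 kN·m²: δ_0 = 1.5094 m and δ_{BB} = 0.007784 m/kN.
Compatibility — the beam at B must follow the support down by 0.018 m: δ_0 − R_B·δ_{BB} = 0.018, so R_B = (1.5094 − 0.018)/0.007784 = 191.6 kN.
Vertical equilibrium: R_A = ΣP − R_B = 602 − 191.6 = 410.4 kN.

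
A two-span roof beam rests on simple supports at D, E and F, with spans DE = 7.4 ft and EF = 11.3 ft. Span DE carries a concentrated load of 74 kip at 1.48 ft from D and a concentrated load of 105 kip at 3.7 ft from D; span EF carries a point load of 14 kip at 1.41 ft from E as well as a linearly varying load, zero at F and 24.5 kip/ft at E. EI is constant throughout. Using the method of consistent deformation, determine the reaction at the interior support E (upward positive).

Release continuity at E by inserting a hinge; the redundant is the internal moment M_E. The primary structure is two simply-supported spans DE and EF.
End slopes at the hinge E, treating each span as simply supported:
  span DE: point load 74 at a = 1.48: Pab(L + a)/(6LEI) = 129.7/EI
  span DE: point load 105 at a = 3.7: Pab(L + a)/(6LEI) = 359.4/EI
  span EF: point load 14 at a = 1.41: Pab(L + b)/(6LEI) = 61.02/EI
  span EF: triangular load, peak 24.5: w₀L³/(45EI) = 785.6/EI
  relative rotation θ_0 = (489 + 846.6)/EI = 1336/EI
A unit hogging moment at E produces rotation L₁/(3EI) + L₂/(3EI) = 6.233/EI.
Slope continuity at E: θ_0 = M_E·6.233/EI, so M_E = 1336/6.233 = 214.3 kip·ft (hogging).
Span DE, ΣM about D with M_E applied at E: R_E^{DE}·7.4 = 498 + 214.3, so R_E^{DE} = 96.26 kip and R_D = 179 − 96.26 = 82.74 kip.
Span EF, ΣM about F: R_E^{EF}·11.3 = 1181 + 214.3, so R_E^{EF} = 123.5 kip and R_F = 152.4 − 123.5 = 28.93 kip.
R_E = 96.26 + 123.5 = 219.8 kip.

R_E = 219.8 kip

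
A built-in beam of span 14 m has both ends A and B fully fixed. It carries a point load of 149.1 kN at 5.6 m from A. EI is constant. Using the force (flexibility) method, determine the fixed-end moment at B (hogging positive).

M_B = 200.4 kN·m

Release both end moments; the primary structure is a simply-supported span AB with redundants M_A and M_B.
End rotations of the released simple span under the applied load (×1/EI):
  at A: point load 149.1 at a = 5.6: Pab(L + b)/(6LEI) = 1870/EI
  at B: point load 149.1 at a = 5.6: Pab(L + a)/(6LEI) = 1637/EI
  θ_A0 = 1870/EI,  θ_B0 = 1637/EI
Flexibility coefficients: a unit moment at one end gives L/(3EI) there and L/(6EI) at the far end, so f₁₁ = f₂₂ = 4.667/EI and f₁₂ = f₂₁ = 2.333/EI.
Compatibility — zero rotation at each built-in end:
  4.667 M_A + 2.333 M_B = 1870
  2.333 M_A + 4.667 M_B = 1637
Solving the pair gives M_A = 300.6 kN·m and M_B = 200.4 kN·m (hogging).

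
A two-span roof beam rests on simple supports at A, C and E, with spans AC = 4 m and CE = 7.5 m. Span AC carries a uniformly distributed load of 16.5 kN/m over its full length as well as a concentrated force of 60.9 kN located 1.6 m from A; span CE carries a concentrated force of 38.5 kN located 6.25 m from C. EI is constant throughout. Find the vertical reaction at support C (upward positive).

Take M_C as the redundant. Released structure: two simple spans AC and CE with a hinge at C.
End slopes at the hinge C, treating each span as simply supported:
  span AC: UDL 16.5: wL³/(24EI) = 44/EI
  span AC: point load 60.9 at a = 1.6: Pab(L + a)/(6LEI) = 54.57/EI
  span CE: point load 38.5 at a = 6.25: Pab(L + b)/(6LEI) = 58.49/EI
  relative rotation θ_0 = (98.57 + 58.49)/EI = 157.1/EI
A unit hogging moment at C produces rotation L₁/(3EI) + L₂/(3EI) = 3.833/EI.
Slope continuity at C: θ_0 = M_C·3.833/EI, so M_C = 157.1/3.833 = 40.97 kN·m (hogging).
Span AC, ΣM about A with M_C applied at C: R_C^{AC}·4 = 229.4 + 40.97, so R_C^{AC} = 67.6 kN and R_A = 126.9 − 67.6 = 59.3 kN.
Span CE, ΣM about E: R_C^{CE}·7.5 = 48.12 + 40.97, so R_C^{CE} = 11.88 kN and R_E = 38.5 − 11.88 = 26.62 kN.
R_C = 67.6 + 11.88 = 79.48 kN.

R_C = 79.48 kN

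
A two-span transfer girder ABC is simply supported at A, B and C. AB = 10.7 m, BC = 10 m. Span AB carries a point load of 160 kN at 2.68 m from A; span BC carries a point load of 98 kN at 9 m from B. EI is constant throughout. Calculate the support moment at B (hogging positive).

M_B = 127.3 kN·m

Release continuity at B by inserting a hinge; the redundant is the internal moment M_B. The primary structure is two simply-supported spans AB and BC.
Rotations at B on the released spans (each span's end-slope, ×1/EI):
  span AB: point load 160 at a = 2.68: Pab(L + a)/(6LEI) = 716.7/EI
  span BC: point load 98 at a = 9: Pab(L + b)/(6LEI) = 161.7/EI
  relative rotation θ_0 = (716.7 + 161.7)/EI = 878.4/EI
A unit hogging moment at B produces rotation L₁/(3EI) + L₂/(3EI) = 6.9/EI.
Slope continuity at B: θ_0 = M_B·6.9/EI, so M_B = 878.4/6.9 = 127.3 kN·m (hogging).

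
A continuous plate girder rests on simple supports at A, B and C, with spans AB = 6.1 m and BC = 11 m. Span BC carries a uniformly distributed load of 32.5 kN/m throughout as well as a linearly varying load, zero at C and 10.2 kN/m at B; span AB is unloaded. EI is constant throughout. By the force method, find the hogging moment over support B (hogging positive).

M_B = 369.1 kN·m

Take M_B as the redundant. Released structure: two simple spans AB and BC with a hinge at B.
End slopes at the hinge B, treating each span as simply supported:
  span BC: UDL 32.5: wL³/(24EI) = 1802/EI
  span BC: triangular load, peak 10.2: w₀L³/(45EI) = 301.7/EI
  relative rotation θ_0 = (0 + 2104)/EI = 2104/EI
A unit hogging moment at B produces rotation L₁/(3EI) + L₂/(3EI) = 5.7/EI.
Slope continuity at B: θ_0 = M_B·5.7/EI, so M_B = 2104/5.7 = 369.1 kN·m (hogging).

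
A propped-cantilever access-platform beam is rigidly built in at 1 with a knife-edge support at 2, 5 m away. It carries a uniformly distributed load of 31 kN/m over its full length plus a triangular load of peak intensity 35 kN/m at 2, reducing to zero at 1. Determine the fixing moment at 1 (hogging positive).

Take the reaction at 2 as the redundant and release it; the primary structure is a cantilever fixed at 1.
Deflection at 2 on the released cantilever, summing each load's contribution:
  UDL 31: wL⁴/(8EI) = 2422/EI
  triangular load, peak 35 at the free end: 11w₀L⁴/(120EI) = 2005/EI
  δ_0 = 4427/EI
Flexibility coefficient — unit upward force at 2: δ_{22} = L³/(3EI) = 41.67/EI.
The prop prevents deflection at 2: R_2 = δ_0/δ_{22} = 4427/41.67 = 106.2 kN.
Moment equilibrium about 1: M_1 = Σ(load moments about 1) − R_2·L = 679.2 − 106.2×5 = 147.9 kN·m.

M_1 = 147.9 kN·m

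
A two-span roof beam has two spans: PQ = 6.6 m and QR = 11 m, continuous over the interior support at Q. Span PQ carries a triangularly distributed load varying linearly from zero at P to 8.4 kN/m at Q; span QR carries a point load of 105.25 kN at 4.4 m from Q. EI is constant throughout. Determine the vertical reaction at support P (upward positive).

Release continuity at Q by inserting a hinge; the redundant is the internal moment M_Q. The primary structure is two simply-supported spans PQ and QR.
Rotations at Q on the released spans (each span's end-slope, ×1/EI):
  span PQ: triangular load, peak 8.4: w₀L³/(45EI) = 53.67/EI
  span QR: point load 105.25 at a = 4.4: Pab(L + b)/(6LEI) = 815.1/EI
  relative rotation θ_0 = (53.67 + 815.1)/EI = 868.7/EI
A unit hogging moment at Q produces rotation L₁/(3EI) + L₂/(3EI) = 5.867/EI.
Compatibility: M_Q·(L₁+L₂)/(3EI) = θ_0, giving M_Q = 148.1 kN·m (hogging).
Span PQ, ΣM about P with M_Q applied at Q: R_Q^{PQ}·6.6 = 122 + 148.1, so R_Q^{PQ} = 40.92 kN and R_P = 27.72 − 40.92 = -13.2 kN.

R_P = -13.2 kN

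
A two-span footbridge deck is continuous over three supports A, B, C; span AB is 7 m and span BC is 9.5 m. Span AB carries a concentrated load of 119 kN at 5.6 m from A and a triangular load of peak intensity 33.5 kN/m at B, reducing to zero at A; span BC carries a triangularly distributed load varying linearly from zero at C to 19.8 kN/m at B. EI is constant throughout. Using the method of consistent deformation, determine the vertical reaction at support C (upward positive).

Insert a hinge at B; M_B is the redundant, and each span becomes simply supported.
End slopes at the hinge B, treating each span as simply supported:
  span AB: point load 119 at a = 5.6: Pab(L + a)/(6LEI) = 279.9/EI
  span AB: triangular load, peak 33.5: w₀L³/(45EI) = 255.3/EI
  span BC: triangular load, peak 19.8: w₀L³/(45EI) = 377.2/EI
  relative rotation θ_0 = (535.2 + 377.2)/EI = 912.5/EI
A unit hogging moment at B produces rotation L₁/(3EI) + L₂/(3EI) = 5.5/EI.
Slope continuity at B: θ_0 = M_B·5.5/EI, so M_B = 912.5/5.5 = 165.9 kN·m (hogging).
Span BC, ΣM about C: R_B^{BC}·9.5 = 595.6 + 165.9, so R_B^{BC} = 80.16 kN and R_C = 94.05 − 80.16 = 13.89 kN.

R_C = 13.89 kN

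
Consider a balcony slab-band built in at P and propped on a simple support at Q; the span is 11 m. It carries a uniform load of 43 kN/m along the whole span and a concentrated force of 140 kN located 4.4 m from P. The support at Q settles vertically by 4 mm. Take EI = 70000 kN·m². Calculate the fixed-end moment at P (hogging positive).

M_P = 953 kN·m

Take the reaction at Q as the redundant and release it; the primary structure is a cantilever fixed at P.
Downward deflection at the released point Q due to the loads:
  UDL 43: wL⁴/(8EI) = 78695/EI
  point load 140 at a = 4.4: Pa²(3L − a)/(6EI) = 12920/EI
  δ_0 = 91615/EI
Flexibility coefficient — unit upward force at Q: δ_{QQ} = L³/(3EI) = 443.7/EI.
With EI = 70000 kN·m²: δ_0 = 1.3088 m and δ_{QQ} = 0.006338 m/kN.
Compatibility — the beam at Q must follow the support down by 0.004 m: δ_0 − R_Q·δ_{QQ} = 0.004, so R_Q = (1.3088 − 0.004)/0.006338 = 205.9 kN.
Moment equilibrium about P: M_P = Σ(load moments about P) − R_Q·L = 3218 − 205.9×11 = 953 kN·m.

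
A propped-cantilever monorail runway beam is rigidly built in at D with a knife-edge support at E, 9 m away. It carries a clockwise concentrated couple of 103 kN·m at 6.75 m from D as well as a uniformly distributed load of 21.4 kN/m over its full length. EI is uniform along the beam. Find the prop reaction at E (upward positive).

Choose R_E as the redundant. The primary structure is the cantilever fixed at D.
Primary-structure tip deflection at E by superposition:
  clockwise couple 103 at a = 6.75: M₀a(2L − a)/(2EI) = 3911/EI
  UDL 21.4: wL⁴/(8EI) = 17551/EI
  δ_0 = 21461/EI
Tip deflection under a unit load at E: L³/(3EI) = 243/EI.
The prop prevents deflection at E: R_E = δ_0/δ_{EE} = 21461/243 = 88.32 kN.

R_E = 88.32 kN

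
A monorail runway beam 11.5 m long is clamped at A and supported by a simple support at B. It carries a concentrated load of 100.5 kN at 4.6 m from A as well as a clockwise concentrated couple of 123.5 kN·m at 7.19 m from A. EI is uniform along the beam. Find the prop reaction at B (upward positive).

R_B = 34.75 kN

Choose R_B as the redundant. The primary structure is the cantilever fixed at A.
Downward deflection at the released point B due to the loads:
  point load 100.5 at a = 4.6: Pa²(3L − a)/(6EI) = 10597/EI
  clockwise couple 123.5 at a = 7.19: M₀a(2L − a)/(2EI) = 7019/EI
  δ_0 = 17617/EI
Flexibility coefficient — unit upward force at B: δ_{BB} = L³/(3EI) = 507/EI.
Compatibility at B: δ_0 − R_B·δ_{BB} = 0, so R_B = 17617/507 = 34.75 kN.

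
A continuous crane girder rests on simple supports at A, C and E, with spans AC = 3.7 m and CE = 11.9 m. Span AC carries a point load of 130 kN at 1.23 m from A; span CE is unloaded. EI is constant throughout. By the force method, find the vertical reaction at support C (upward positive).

R_C = 49.19 kN

Release continuity at C by inserting a hinge; the redundant is the internal moment M_C. The primary structure is two simply-supported spans AC and CE.
Rotations at C on the released spans (each span's end-slope, ×1/EI):
  span AC: point load 130 at a = 1.23: Pab(L + a)/(6LEI) = 87.71/EI
  relative rotation θ_0 = (87.71 + 0)/EI = 87.71/EI
A unit hogging moment at C produces rotation L₁/(3EI) + L₂/(3EI) = 5.2/EI.
Slope continuity at C: θ_0 = M_C·5.2/EI, so M_C = 87.71/5.2 = 16.87 kN·m (hogging).
Span AC, ΣM about A with M_C applied at C: R_C^{AC}·3.7 = 159.9 + 16.87, so R_C^{AC} = 47.77 kN and R_A = 130 − 47.77 = 82.23 kN.
Span CE, ΣM about E: R_C^{CE}·11.9 = 0 + 16.87, so R_C^{CE} = 1.417 kN and R_E = 0 − 1.417 = -1.417 kN.
R_C = 47.77 + 1.417 = 49.19 kN.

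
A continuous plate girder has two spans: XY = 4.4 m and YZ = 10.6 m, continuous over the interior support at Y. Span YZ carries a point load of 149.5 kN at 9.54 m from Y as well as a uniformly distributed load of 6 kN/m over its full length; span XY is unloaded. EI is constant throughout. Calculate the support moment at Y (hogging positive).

M_Y = 115 kN·m

Take M_Y as the redundant. Released structure: two simple spans XY and YZ with a hinge at Y.
Rotations at Y on the released spans (each span's end-slope, ×1/EI):
  span YZ: point load 149.5 at a = 9.54: Pab(L + b)/(6LEI) = 277.2/EI
  span YZ: UDL 6: wL³/(24EI) = 297.8/EI
  relative rotation θ_0 = (0 + 574.9)/EI = 574.9/EI
A unit hogging moment at Y produces rotation L₁/(3EI) + L₂/(3EI) = 5/EI.
Slope continuity at Y: θ_0 = M_Y·5/EI, so M_Y = 574.9/5 = 115 kN·m (hogging).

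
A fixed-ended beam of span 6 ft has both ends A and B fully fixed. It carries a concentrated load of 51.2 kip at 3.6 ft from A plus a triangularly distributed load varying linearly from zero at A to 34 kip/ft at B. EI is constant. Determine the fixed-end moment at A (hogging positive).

Take the two fixed-end moments M_A, M_B as redundants; the released structure is the simple span AB.
Simple-span end rotations at A and B under the given loads:
  at A: point load 51.2 at a = 3.6: Pab(L + b)/(6LEI) = 103.2/EI
  at B: point load 51.2 at a = 3.6: Pab(L + a)/(6LEI) = 118/EI
  at A: triangular load, peak 34: 7w₀L³/(360EI) = 142.8/EI
  at B: triangular load, peak 34: w₀L³/(45EI) = 163.2/EI
  θ_A0 = 246/EI,  θ_B0 = 281.2/EI
Flexibility coefficients: a unit moment at one end gives L/(3EI) there and L/(6EI) at the far end, so f₁₁ = f₂₂ = 2/EI and f₁₂ = f₂₁ = 1/EI.
Compatibility — zero rotation at each built-in end:
  2 M_A + 1 M_B = 246
  1 M_A + 2 M_B = 281.2
Solving the pair gives M_A = 70.29 kip·ft and M_B = 105.4 kip·ft (hogging).

M_A = 70.29 kip·ft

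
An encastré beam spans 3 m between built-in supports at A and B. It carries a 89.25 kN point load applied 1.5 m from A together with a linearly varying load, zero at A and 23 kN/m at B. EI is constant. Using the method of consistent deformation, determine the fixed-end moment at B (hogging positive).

Release both end moments; the primary structure is a simply-supported span AB with redundants M_A and M_B.
On the primary (simply-supported) span, the end slopes from the loading are:
  at A: point load 89.25 at a = 1.5: Pab(L + b)/(6LEI) = 50.2/EI
  at B: point load 89.25 at a = 1.5: Pab(L + a)/(6LEI) = 50.2/EI
  at A: triangular load, peak 23: 7w₀L³/(360EI) = 12.07/EI
  at B: triangular load, peak 23: w₀L³/(45EI) = 13.8/EI
  θ_A0 = 62.28/EI,  θ_B0 = 64/EI
Flexibility coefficients: a unit moment at one end gives L/(3EI) there and L/(6EI) at the far end, so f₁₁ = f₂₂ = 1/EI and f₁₂ = f₂₁ = 0.5/EI.
Compatibility — zero rotation at each built-in end:
  1 M_A + 0.5 M_B = 62.28
  0.5 M_A + 1 M_B = 64
Solving the pair gives M_A = 40.37 kN·m and M_B = 43.82 kN·m (hogging).

M_B = 43.82 kN·m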